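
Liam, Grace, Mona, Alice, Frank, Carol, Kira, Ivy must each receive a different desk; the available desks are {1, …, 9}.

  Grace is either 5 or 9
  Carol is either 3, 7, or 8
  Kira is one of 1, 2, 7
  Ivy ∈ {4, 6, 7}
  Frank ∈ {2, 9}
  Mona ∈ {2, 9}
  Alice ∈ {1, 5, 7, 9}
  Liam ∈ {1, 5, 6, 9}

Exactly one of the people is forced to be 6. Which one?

Liam

Mona and Frank share exactly the 2 values {2, 9}; by pigeonhole those values go to them, so strike 2, 9 from Liam, Grace, Alice, Kira.
That leaves Grace = 5. Remove 5 from Liam, Alice.
Alice and Kira between them cover only {1, 7} — a naked pair. Remove those values from Liam, Carol, Ivy.
So 6 goes to Liam.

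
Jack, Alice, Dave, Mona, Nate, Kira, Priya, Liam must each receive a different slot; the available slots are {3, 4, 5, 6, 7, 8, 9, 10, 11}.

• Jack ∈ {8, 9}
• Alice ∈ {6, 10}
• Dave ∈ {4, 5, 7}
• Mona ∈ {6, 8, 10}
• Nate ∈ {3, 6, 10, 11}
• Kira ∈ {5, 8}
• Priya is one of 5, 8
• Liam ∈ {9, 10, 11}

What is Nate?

3

Kira and Priya share exactly the 2 values {5, 8}; by pigeonhole those values go to them, so strike 5, 8 from Jack, Dave, Mona.
That leaves Jack = 9. Strike 9 from Liam.
The 2 variables Alice and Mona are confined to {6, 10}, which locks those values in; drop them from Nate, Liam.
That leaves Liam = 11. Remove 11 from Nate.
So Nate = 3.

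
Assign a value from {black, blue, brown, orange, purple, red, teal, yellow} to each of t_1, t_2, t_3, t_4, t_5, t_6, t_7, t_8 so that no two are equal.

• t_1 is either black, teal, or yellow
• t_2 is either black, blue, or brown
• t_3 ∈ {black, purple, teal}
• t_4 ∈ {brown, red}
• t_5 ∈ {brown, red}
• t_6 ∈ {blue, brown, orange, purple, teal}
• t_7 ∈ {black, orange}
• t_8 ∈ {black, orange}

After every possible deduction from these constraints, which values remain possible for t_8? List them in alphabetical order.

black, orange

Among the 8 variables, yellow fits only t_1 (and all 8 values in {black, blue, brown, orange, purple, red, teal, yellow} must be used), so t_1 = yellow.
t_4 and t_5 share exactly the 2 values {brown, red}; by pigeonhole those values go to them, so strike brown, red from t_2, t_6.
The 2 variables t_7 and t_8 are confined to {black, orange}, which locks those values in; drop them from t_2, t_3, t_6.
t_2's domain is down to {blue}, so t_2 = blue. So t_6 can't be blue.
No further eliminations apply; t_8 can still be any of black, orange.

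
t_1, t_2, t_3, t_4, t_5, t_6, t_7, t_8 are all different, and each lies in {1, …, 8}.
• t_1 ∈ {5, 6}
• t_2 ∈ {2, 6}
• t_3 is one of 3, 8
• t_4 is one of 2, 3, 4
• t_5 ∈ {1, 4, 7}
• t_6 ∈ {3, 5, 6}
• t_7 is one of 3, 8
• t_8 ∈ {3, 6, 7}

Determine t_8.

Among the 8 variables, 1 fits only t_5 (and all 8 values in {1, 2, 3, 4, 5, 6, 7, 8} must be used), so t_5 = 1.
Among the 7 still-open variables, 4 fits only t_4 (and all 7 values in {2, 3, 4, 5, 6, 7, 8} must be used), so t_4 = 4.
The 6 still-open variables draw from only 6 values {2, 3, 5, 6, 7, 8}, so each is used; only t_2 can be 2, hence t_2 = 2.
Among the 5 still-open variables, 7 fits only t_8 (and all 5 values in {3, 5, 6, 7, 8} must be used), so t_8 = 7.

7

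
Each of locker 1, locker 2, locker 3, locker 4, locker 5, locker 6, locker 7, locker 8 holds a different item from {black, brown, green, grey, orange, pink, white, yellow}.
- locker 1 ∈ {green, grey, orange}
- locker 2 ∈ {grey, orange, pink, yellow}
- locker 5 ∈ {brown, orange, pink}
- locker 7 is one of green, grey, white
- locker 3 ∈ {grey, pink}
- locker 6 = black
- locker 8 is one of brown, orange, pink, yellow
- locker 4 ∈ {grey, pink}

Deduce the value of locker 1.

locker 6's domain is down to {black}, so locker 6 = black.
The 7 still-open variables draw from only 7 values {brown, green, grey, orange, pink, white, yellow}, so each is used; only locker 7 can be white, hence locker 7 = white.
The 6 still-open variables together cover exactly {brown, green, grey, orange, pink, yellow} — 6 values for 6 variables — and green appears only in locker 1's list, so locker 1 = green.

green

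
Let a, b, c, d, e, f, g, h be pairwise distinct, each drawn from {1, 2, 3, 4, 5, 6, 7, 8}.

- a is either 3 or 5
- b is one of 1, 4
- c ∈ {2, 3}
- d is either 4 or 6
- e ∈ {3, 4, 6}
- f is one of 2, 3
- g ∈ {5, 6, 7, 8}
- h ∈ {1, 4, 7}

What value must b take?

Among the 8 variables, 8 fits only g (and all 8 values in {1, 2, 3, 4, 5, 6, 7, 8} must be used), so g = 8.
The 7 still-open variables together cover exactly {1, 2, 3, 4, 5, 6, 7} — 7 values for 7 variables — and 5 appears only in a's list, so a = 5.
Among the 6 still-open variables, 7 fits only h (and all 6 values in {1, 2, 3, 4, 6, 7} must be used), so h = 7.
Among the 5 still-open variables, 1 fits only b (and all 5 values in {1, 2, 3, 4, 6} must be used), so b = 1.

1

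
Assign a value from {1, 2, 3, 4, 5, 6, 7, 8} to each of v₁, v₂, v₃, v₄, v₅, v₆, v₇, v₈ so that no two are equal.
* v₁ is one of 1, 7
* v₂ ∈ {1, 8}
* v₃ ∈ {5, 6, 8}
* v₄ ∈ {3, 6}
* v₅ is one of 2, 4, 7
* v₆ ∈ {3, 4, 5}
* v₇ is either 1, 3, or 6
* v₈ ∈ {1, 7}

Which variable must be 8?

The 8 variables together cover exactly {1, 2, 3, 4, 5, 6, 7, 8} — 8 values for 8 variables — and 2 appears only in v₅'s list, so v₅ = 2.
Among the 7 still-open variables, 4 fits only v₆ (and all 7 values in {1, 3, 4, 5, 6, 7, 8} must be used), so v₆ = 4.
The 6 still-open variables together cover exactly {1, 3, 5, 6, 7, 8} — 6 values for 6 variables — and 5 appears only in v₃'s list, so v₃ = 5.
The 5 still-open variables together cover exactly {1, 3, 6, 7, 8} — 5 values for 5 variables — and 8 appears only in v₂'s list, so v₂ = 8.

v₂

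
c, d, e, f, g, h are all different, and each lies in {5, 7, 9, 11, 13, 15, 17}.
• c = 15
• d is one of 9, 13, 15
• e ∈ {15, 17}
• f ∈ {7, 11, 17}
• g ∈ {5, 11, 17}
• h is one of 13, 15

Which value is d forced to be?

9

c's domain is down to {15}, so c = 15. Strike 15 from d, e, h.
e has just one choice, so e = 17. Remove 17 from f, g.
h has just one choice, so h = 13. Strike 13 from d.
So d = 9.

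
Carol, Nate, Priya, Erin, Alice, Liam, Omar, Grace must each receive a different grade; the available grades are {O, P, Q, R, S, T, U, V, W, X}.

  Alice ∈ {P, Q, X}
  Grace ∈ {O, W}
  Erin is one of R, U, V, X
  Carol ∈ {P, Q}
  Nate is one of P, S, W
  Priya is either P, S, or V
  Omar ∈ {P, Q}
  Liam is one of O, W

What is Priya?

V

The 2 variables Carol and Omar are confined to {P, Q}, which locks those values in; drop them from Nate, Priya, Alice.
Alice must be X (only option left). Strike X from Erin.
Liam and Grace between them cover only {O, W} — a naked pair. Remove those values from Nate.
Nate has just one choice, so Nate = S. So Priya can't be S.
So Priya = V.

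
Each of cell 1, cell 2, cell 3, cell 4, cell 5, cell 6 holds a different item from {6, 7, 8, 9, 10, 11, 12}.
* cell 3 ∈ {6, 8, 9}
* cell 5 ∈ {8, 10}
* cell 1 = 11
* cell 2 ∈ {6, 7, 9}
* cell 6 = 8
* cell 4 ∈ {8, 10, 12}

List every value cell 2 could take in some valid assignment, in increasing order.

6, 7, 9

cell 1's domain is down to {11}, so cell 1 = 11.
cell 6's domain is down to {8}, so cell 6 = 8. Strike 8 from cell 3, cell 4, cell 5.
cell 5's domain is down to {10}, so cell 5 = 10. Eliminate 10 elsewhere: cell 4.
cell 4 must be 12 (only option left).
No further eliminations apply; cell 2 can still be any of 6, 7, 9.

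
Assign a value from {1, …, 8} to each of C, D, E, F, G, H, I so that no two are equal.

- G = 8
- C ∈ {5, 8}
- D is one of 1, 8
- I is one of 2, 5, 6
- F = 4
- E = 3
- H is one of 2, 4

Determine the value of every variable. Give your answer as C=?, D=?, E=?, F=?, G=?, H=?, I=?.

E's domain is down to {3}, so E = 3.
F has just one choice, so F = 4. So H can't be 4.
G has just one choice, so G = 8. Eliminate 8 elsewhere: C, D.
H must be 2 (only option left). Eliminate 2 elsewhere: I.
C's domain is down to {5}, so C = 5. Remove 5 from I.
D's domain is down to {1}, so D = 1.
That leaves I = 6.

C=5, D=1, E=3, F=4, G=8, H=2, I=6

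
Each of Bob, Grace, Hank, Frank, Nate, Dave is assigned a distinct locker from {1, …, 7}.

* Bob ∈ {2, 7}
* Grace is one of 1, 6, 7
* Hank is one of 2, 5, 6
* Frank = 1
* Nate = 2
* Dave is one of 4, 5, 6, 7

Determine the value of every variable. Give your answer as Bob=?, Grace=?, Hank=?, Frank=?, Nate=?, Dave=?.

Frank's domain is down to {1}, so Frank = 1. So Grace can't be 1.
That leaves Nate = 2. Remove 2 from Bob, Hank.
That leaves Bob = 7. Eliminate 7 elsewhere: Grace, Dave.
Grace has just one choice, so Grace = 6. Eliminate 6 elsewhere: Hank, Dave.
Hank has just one choice, so Hank = 5. Remove 5 from Dave.
Dave has just one choice, so Dave = 4.

Bob=7, Grace=6, Hank=5, Frank=1, Nate=2, Dave=4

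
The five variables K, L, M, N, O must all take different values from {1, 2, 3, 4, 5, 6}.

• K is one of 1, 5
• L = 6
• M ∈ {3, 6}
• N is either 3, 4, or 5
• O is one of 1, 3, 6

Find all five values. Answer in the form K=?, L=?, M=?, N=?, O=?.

L's domain is down to {6}, so L = 6. Strike 6 from M, O.
M has just one choice, so M = 3. Remove 3 from N, O.
O must be 1 (only option left). So K can't be 1.
K's domain is down to {5}, so K = 5. Strike 5 from N.
That leaves N = 4.

K=5, L=6, M=3, N=4, O=1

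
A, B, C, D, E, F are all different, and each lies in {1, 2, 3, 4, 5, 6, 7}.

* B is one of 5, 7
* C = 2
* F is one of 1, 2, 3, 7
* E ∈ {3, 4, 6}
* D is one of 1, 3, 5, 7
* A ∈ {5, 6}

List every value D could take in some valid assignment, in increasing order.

1, 3, 5, 7

C must be 2 (only option left). Remove 2 from F.
No further eliminations apply; D can still be any of 1, 3, 5, 7.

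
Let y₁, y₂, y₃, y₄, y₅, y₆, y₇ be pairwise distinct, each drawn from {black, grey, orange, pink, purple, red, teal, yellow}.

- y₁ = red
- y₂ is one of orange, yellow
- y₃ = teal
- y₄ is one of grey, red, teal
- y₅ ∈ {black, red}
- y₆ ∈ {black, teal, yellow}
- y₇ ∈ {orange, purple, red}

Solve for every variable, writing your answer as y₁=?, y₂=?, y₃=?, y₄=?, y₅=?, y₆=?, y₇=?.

y₁ must be red (only option left). So y₄, y₅, y₇ can't be red.
That leaves y₃ = teal. So y₄, y₆ can't be teal.
y₄ has just one choice, so y₄ = grey.
y₅'s domain is down to {black}, so y₅ = black. Strike black from y₆.
y₆ must be yellow (only option left). So y₂ can't be yellow.
y₂'s domain is down to {orange}, so y₂ = orange. Remove orange from y₇.
y₇ must be purple (only option left).

y₁=red, y₂=orange, y₃=teal, y₄=grey, y₅=black, y₆=yellow, y₇=purple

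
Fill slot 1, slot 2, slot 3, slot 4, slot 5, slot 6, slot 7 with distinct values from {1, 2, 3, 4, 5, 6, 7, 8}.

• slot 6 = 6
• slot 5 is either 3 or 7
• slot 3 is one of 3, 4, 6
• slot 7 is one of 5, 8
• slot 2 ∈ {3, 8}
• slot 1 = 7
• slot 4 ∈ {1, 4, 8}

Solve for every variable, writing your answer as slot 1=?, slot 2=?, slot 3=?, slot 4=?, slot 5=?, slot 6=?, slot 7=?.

slot 1=7, slot 2=8, slot 3=4, slot 4=1, slot 5=3, slot 6=6, slot 7=5

slot 1 has just one choice, so slot 1 = 7. Strike 7 from slot 5.
slot 5 must be 3 (only option left). So slot 2, slot 3 can't be 3.
slot 6's domain is down to {6}, so slot 6 = 6. So slot 3 can't be 6.
That leaves slot 2 = 8. So slot 4, slot 7 can't be 8.
slot 3 must be 4 (only option left). Remove 4 from slot 4.
That leaves slot 4 = 1.
slot 7 must be 5 (only option left).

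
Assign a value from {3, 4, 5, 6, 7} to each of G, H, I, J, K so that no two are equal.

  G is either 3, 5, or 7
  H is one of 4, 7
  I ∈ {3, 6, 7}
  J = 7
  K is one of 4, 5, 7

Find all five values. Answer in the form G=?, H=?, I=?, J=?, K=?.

J's domain is down to {7}, so J = 7. Eliminate 7 elsewhere: G, H, I, K.
H must be 4 (only option left). Eliminate 4 elsewhere: K.
K's domain is down to {5}, so K = 5. So G can't be 5.
G must be 3 (only option left). Eliminate 3 elsewhere: I.
I's domain is down to {6}, so I = 6.

G=3, H=4, I=6, J=7, K=5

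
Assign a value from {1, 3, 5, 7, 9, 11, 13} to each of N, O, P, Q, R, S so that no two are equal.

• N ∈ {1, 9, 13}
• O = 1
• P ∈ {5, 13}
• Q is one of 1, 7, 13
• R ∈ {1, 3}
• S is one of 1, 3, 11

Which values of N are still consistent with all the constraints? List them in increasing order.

O has just one choice, so O = 1. So N, Q, R, S can't be 1.
R must be 3 (only option left). So S can't be 3.
S must be 11 (only option left).
No further eliminations apply; N can still be any of 9, 13.

9, 13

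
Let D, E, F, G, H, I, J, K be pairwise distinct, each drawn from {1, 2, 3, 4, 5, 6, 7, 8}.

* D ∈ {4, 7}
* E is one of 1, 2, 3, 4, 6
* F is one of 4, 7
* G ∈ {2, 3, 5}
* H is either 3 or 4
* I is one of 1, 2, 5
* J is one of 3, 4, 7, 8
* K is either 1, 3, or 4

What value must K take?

1

The 8 variables draw from only 8 values {1, 2, 3, 4, 5, 6, 7, 8}, so each is used; only E can be 6, hence E = 6.
Among the 7 still-open variables, 8 fits only J (and all 7 values in {1, 2, 3, 4, 5, 7, 8} must be used), so J = 8.
D and F between them cover only {4, 7} — a naked pair. Remove those values from H, K.
H's domain is down to {3}, so H = 3. Eliminate 3 elsewhere: G, K.
So K = 1.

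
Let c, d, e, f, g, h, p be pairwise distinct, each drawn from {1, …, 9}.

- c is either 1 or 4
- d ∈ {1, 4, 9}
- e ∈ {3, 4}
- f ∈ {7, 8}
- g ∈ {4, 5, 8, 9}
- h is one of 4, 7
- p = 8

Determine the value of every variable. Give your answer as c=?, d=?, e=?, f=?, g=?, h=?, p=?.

c=1, d=9, e=3, f=7, g=5, h=4, p=8

p has just one choice, so p = 8. Remove 8 from f, g.
f has just one choice, so f = 7. So h can't be 7.
h has just one choice, so h = 4. Remove 4 from c, d, e, g.
That leaves c = 1. So d can't be 1.
d's domain is down to {9}, so d = 9. Remove 9 from g.
e must be 3 (only option left).
That leaves g = 5.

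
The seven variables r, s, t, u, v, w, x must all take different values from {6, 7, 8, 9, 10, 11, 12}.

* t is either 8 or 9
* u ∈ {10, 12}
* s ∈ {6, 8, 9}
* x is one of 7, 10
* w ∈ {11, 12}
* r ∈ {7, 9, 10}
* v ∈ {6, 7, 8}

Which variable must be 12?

Among the 7 variables, 11 fits only w (and all 7 values in {6, 7, 8, 9, 10, 11, 12} must be used), so w = 11.
Among the 6 still-open variables, 12 fits only u (and all 6 values in {6, 7, 8, 9, 10, 12} must be used), so u = 12.

u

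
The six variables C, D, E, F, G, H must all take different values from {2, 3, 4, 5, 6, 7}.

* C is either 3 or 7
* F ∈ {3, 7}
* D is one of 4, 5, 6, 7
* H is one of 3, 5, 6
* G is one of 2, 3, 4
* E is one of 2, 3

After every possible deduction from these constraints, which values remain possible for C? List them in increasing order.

3, 7

C and F between them cover only {3, 7} — a naked pair. Remove those values from D, E, G, H.
E has just one choice, so E = 2. Strike 2 from G.
G's domain is down to {4}, so G = 4. Remove 4 from D.
No further eliminations apply; C can still be any of 3, 7.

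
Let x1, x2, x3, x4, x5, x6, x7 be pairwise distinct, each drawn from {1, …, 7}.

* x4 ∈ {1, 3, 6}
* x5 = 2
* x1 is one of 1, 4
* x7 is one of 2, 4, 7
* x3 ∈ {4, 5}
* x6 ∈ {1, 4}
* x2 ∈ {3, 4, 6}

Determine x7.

x5 has just one choice, so x5 = 2. Remove 2 from x7.
Among the 6 still-open variables, 5 fits only x3 (and all 6 values in {1, 3, 4, 5, 6, 7} must be used), so x3 = 5.
Among the 5 still-open variables, 7 fits only x7 (and all 5 values in {1, 3, 4, 6, 7} must be used), so x7 = 7.

7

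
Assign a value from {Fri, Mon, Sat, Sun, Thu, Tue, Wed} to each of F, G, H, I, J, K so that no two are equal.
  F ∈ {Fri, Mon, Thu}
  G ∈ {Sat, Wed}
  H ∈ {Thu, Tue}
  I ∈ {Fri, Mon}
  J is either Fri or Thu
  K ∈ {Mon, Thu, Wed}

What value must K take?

Among the 6 variables, Sat fits only G (and all 6 values in {Fri, Mon, Sat, Thu, Tue, Wed} must be used), so G = Sat.
Among the 5 still-open variables, Tue fits only H (and all 5 values in {Fri, Mon, Thu, Tue, Wed} must be used), so H = Tue.
The 4 still-open variables draw from only 4 values {Fri, Mon, Thu, Wed}, so each is used; only K can be Wed, hence K = Wed.

Wed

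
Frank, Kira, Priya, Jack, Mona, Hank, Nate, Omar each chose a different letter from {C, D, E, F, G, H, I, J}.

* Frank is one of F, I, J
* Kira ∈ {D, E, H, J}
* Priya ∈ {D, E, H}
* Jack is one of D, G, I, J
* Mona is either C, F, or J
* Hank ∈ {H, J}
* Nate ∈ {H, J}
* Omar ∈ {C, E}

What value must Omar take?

Among the 8 variables, G fits only Jack (and all 8 values in {C, D, E, F, G, H, I, J} must be used), so Jack = G.
The 7 still-open variables draw from only 7 values {C, D, E, F, H, I, J}, so each is used; only Frank can be I, hence Frank = I.
Among the 6 still-open variables, F fits only Mona (and all 6 values in {C, D, E, F, H, J} must be used), so Mona = F.
The 5 still-open variables together cover exactly {C, D, E, H, J} — 5 values for 5 variables — and C appears only in Omar's list, so Omar = C.

C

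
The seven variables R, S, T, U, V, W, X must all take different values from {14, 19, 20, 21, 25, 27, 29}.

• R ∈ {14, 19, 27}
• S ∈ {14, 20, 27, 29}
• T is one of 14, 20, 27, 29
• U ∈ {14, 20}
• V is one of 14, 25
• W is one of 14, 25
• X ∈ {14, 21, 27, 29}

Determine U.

Among the 7 variables, 19 fits only R (and all 7 values in {14, 19, 20, 21, 25, 27, 29} must be used), so R = 19.
The 6 still-open variables together cover exactly {14, 20, 21, 25, 27, 29} — 6 values for 6 variables — and 21 appears only in X's list, so X = 21.
V and W share exactly the 2 values {14, 25}; by pigeonhole those values go to them, so strike 14, 25 from S, T, U.
So U = 20.

20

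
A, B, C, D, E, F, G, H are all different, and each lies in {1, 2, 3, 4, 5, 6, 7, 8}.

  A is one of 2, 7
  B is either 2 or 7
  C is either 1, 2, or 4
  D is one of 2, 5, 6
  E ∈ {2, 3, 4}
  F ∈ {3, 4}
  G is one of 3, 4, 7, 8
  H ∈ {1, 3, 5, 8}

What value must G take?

8

The 8 variables draw from only 8 values {1, 2, 3, 4, 5, 6, 7, 8}, so each is used; only D can be 6, hence D = 6.
Among the 7 still-open variables, 5 fits only H (and all 7 values in {1, 2, 3, 4, 5, 7, 8} must be used), so H = 5.
The 6 still-open variables draw from only 6 values {1, 2, 3, 4, 7, 8}, so each is used; only C can be 1, hence C = 1.
The 5 still-open variables draw from only 5 values {2, 3, 4, 7, 8}, so each is used; only G can be 8, hence G = 8.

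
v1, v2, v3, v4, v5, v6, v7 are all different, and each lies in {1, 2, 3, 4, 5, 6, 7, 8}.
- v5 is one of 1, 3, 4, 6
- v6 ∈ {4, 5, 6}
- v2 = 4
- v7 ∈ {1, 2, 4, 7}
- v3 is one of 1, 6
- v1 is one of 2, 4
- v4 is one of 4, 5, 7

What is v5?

v2's domain is down to {4}, so v2 = 4. Strike 4 from v1, v4, v5, v6, v7.
v1 has just one choice, so v1 = 2. Eliminate 2 elsewhere: v7.
The 5 still-open variables together cover exactly {1, 3, 5, 6, 7} — 5 values for 5 variables — and 3 appears only in v5's list, so v5 = 3.

3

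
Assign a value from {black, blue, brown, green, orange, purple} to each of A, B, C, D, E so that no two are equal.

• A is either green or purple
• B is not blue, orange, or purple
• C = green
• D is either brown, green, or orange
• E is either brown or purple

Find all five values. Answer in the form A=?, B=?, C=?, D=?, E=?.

A=purple, B=black, C=green, D=orange, E=brown

C's domain is down to {green}, so C = green. Strike green from A, B, D.
That leaves A = purple. Remove purple from E.
E must be brown (only option left). Strike brown from B, D.
B's domain is down to {black}, so B = black.
That leaves D = orange.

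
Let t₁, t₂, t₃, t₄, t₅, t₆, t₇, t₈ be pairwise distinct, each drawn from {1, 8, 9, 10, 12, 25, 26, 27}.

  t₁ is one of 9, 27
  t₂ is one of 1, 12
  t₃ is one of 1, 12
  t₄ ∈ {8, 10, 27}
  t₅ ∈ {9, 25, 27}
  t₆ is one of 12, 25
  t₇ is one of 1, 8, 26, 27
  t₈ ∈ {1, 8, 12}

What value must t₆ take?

25

The 8 variables together cover exactly {1, 8, 9, 10, 12, 25, 26, 27} — 8 values for 8 variables — and 10 appears only in t₄'s list, so t₄ = 10.
The 7 still-open variables together cover exactly {1, 8, 9, 12, 25, 26, 27} — 7 values for 7 variables — and 26 appears only in t₇'s list, so t₇ = 26.
Among the 6 still-open variables, 8 fits only t₈ (and all 6 values in {1, 8, 9, 12, 25, 27} must be used), so t₈ = 8.
t₂ and t₃ between them cover only {1, 12} — a naked pair. Remove those values from t₆.
So t₆ = 25.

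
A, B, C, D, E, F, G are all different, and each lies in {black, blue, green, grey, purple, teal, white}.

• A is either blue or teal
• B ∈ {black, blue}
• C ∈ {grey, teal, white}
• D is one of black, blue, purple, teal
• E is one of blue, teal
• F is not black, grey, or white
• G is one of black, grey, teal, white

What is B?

black

The 7 variables together cover exactly {black, blue, green, grey, purple, teal, white} — 7 values for 7 variables — and green appears only in F's list, so F = green.
Among the 6 still-open variables, purple fits only D (and all 6 values in {black, blue, grey, purple, teal, white} must be used), so D = purple.
The 2 variables A and E are confined to {blue, teal}, which locks those values in; drop them from B, C, G.
So B = black.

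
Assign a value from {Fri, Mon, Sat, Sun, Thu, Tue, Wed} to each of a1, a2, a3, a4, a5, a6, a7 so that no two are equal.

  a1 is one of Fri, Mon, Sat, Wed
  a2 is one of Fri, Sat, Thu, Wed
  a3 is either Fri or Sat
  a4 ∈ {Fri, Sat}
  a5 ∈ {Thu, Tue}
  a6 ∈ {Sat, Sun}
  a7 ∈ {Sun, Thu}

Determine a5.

The 7 variables together cover exactly {Fri, Mon, Sat, Sun, Thu, Tue, Wed} — 7 values for 7 variables — and Mon appears only in a1's list, so a1 = Mon.
The 6 still-open variables draw from only 6 values {Fri, Sat, Sun, Thu, Tue, Wed}, so each is used; only a5 can be Tue, hence a5 = Tue.

Tue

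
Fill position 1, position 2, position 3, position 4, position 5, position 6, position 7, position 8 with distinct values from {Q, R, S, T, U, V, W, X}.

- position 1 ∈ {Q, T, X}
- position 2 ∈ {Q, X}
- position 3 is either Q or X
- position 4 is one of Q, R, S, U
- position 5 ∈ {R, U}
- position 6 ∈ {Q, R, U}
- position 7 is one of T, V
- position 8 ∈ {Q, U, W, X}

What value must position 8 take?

W

Among the 8 variables, S fits only position 4 (and all 8 values in {Q, R, S, T, U, V, W, X} must be used), so position 4 = S.
Among the 7 still-open variables, V fits only position 7 (and all 7 values in {Q, R, T, U, V, W, X} must be used), so position 7 = V.
Among the 6 still-open variables, T fits only position 1 (and all 6 values in {Q, R, T, U, W, X} must be used), so position 1 = T.
Among the 5 still-open variables, W fits only position 8 (and all 5 values in {Q, R, U, W, X} must be used), so position 8 = W.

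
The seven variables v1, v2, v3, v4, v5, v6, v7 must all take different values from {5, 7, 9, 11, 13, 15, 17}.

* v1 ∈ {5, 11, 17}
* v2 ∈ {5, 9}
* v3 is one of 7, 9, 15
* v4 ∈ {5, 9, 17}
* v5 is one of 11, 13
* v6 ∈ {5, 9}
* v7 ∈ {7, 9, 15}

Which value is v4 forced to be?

The 7 variables draw from only 7 values {5, 7, 9, 11, 13, 15, 17}, so each is used; only v5 can be 13, hence v5 = 13.
The 6 still-open variables draw from only 6 values {5, 7, 9, 11, 15, 17}, so each is used; only v1 can be 11, hence v1 = 11.
The 5 still-open variables draw from only 5 values {5, 7, 9, 15, 17}, so each is used; only v4 can be 17, hence v4 = 17.

17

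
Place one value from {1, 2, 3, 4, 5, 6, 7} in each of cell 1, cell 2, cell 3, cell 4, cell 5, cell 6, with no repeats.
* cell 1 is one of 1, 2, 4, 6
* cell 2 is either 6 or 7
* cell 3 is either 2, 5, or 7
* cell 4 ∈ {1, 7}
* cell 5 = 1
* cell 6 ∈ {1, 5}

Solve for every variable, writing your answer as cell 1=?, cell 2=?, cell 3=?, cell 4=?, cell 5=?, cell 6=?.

cell 5 has just one choice, so cell 5 = 1. So cell 1, cell 4, cell 6 can't be 1.
cell 6 must be 5 (only option left). Eliminate 5 elsewhere: cell 3.
cell 4 must be 7 (only option left). Strike 7 from cell 2, cell 3.
cell 2 must be 6 (only option left). Eliminate 6 elsewhere: cell 1.
cell 3's domain is down to {2}, so cell 3 = 2. Remove 2 from cell 1.
That leaves cell 1 = 4.

cell 1=4, cell 2=6, cell 3=2, cell 4=7, cell 5=1, cell 6=5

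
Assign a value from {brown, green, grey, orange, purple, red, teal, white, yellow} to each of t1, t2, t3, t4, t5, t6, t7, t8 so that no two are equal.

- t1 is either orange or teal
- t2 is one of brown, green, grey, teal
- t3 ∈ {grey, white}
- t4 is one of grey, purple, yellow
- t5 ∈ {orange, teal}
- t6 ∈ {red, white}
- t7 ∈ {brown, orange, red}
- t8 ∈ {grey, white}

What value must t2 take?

green

t1 and t5 between them cover only {orange, teal} — a naked pair. Remove those values from t2, t7.
The 2 variables t3 and t8 are confined to {grey, white}, which locks those values in; drop them from t2, t4, t6.
t6's domain is down to {red}, so t6 = red. Strike red from t7.
t7 has just one choice, so t7 = brown. Eliminate brown elsewhere: t2.
So t2 = green.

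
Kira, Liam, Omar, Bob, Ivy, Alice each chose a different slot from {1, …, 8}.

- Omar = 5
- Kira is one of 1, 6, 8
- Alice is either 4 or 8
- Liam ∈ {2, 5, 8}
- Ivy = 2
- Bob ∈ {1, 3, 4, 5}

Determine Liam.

Omar's domain is down to {5}, so Omar = 5. Strike 5 from Liam, Bob.
Ivy has just one choice, so Ivy = 2. So Liam can't be 2.
So Liam = 8.

8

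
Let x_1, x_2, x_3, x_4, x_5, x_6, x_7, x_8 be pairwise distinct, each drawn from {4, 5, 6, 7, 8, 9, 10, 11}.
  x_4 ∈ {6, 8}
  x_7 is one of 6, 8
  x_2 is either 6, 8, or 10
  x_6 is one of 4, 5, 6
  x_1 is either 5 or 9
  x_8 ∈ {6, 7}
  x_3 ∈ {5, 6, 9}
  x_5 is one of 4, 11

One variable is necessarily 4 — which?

Among the 8 variables, 7 fits only x_8 (and all 8 values in {4, 5, 6, 7, 8, 9, 10, 11} must be used), so x_8 = 7.
The 7 still-open variables together cover exactly {4, 5, 6, 8, 9, 10, 11} — 7 values for 7 variables — and 10 appears only in x_2's list, so x_2 = 10.
The 6 still-open variables together cover exactly {4, 5, 6, 8, 9, 11} — 6 values for 6 variables — and 11 appears only in x_5's list, so x_5 = 11.
The 5 still-open variables draw from only 5 values {4, 5, 6, 8, 9}, so each is used; only x_6 can be 4, hence x_6 = 4.

x_6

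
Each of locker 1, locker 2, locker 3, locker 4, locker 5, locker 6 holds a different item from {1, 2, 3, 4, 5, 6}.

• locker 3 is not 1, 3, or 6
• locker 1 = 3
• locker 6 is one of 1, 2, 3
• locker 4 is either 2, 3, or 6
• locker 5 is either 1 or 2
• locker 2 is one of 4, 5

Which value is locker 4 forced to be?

6

locker 1 has just one choice, so locker 1 = 3. Eliminate 3 elsewhere: locker 4, locker 6.
The 5 still-open variables draw from only 5 values {1, 2, 4, 5, 6}, so each is used; only locker 4 can be 6, hence locker 4 = 6.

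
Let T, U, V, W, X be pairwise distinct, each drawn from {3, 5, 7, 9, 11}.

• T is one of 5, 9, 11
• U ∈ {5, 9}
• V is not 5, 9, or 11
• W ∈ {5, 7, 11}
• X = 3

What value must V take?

X must be 3 (only option left). Remove 3 from V.
So V = 7.

7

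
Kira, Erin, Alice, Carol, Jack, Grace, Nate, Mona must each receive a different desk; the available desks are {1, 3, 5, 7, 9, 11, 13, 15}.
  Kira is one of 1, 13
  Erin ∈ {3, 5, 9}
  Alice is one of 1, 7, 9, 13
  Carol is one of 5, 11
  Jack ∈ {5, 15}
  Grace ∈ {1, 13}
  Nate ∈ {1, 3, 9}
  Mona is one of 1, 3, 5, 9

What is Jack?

The 8 variables together cover exactly {1, 3, 5, 7, 9, 11, 13, 15} — 8 values for 8 variables — and 7 appears only in Alice's list, so Alice = 7.
The 7 still-open variables together cover exactly {1, 3, 5, 9, 11, 13, 15} — 7 values for 7 variables — and 11 appears only in Carol's list, so Carol = 11.
The 6 still-open variables together cover exactly {1, 3, 5, 9, 13, 15} — 6 values for 6 variables — and 15 appears only in Jack's list, so Jack = 15.

15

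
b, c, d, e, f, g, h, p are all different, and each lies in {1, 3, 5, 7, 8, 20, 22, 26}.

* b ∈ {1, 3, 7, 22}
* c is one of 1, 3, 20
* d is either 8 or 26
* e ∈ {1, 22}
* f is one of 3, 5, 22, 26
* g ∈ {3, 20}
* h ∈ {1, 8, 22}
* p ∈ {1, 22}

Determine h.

8

The 8 variables together cover exactly {1, 3, 5, 7, 8, 20, 22, 26} — 8 values for 8 variables — and 5 appears only in f's list, so f = 5.
Among the 7 still-open variables, 7 fits only b (and all 7 values in {1, 3, 7, 8, 20, 22, 26} must be used), so b = 7.
The 6 still-open variables together cover exactly {1, 3, 8, 20, 22, 26} — 6 values for 6 variables — and 26 appears only in d's list, so d = 26.
The 5 still-open variables draw from only 5 values {1, 3, 8, 20, 22}, so each is used; only h can be 8, hence h = 8.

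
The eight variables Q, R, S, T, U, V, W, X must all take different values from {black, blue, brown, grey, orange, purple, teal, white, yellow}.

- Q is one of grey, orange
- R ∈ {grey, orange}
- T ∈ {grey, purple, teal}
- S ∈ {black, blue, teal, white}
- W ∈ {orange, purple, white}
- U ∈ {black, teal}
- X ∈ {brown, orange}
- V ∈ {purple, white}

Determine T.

Among the 8 variables, blue fits only S (and all 8 values in {black, blue, brown, grey, orange, purple, teal, white} must be used), so S = blue.
The 7 still-open variables together cover exactly {black, brown, grey, orange, purple, teal, white} — 7 values for 7 variables — and black appears only in U's list, so U = black.
Among the 6 still-open variables, brown fits only X (and all 6 values in {brown, grey, orange, purple, teal, white} must be used), so X = brown.
The 5 still-open variables together cover exactly {grey, orange, purple, teal, white} — 5 values for 5 variables — and teal appears only in T's list, so T = teal.

teal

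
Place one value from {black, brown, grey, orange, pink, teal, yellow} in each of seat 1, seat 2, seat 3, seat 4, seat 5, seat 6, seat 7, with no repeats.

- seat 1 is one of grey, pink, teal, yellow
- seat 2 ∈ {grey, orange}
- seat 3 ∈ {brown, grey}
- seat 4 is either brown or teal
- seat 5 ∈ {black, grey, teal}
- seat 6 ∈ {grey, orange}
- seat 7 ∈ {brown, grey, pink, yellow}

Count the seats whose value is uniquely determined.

3

The 7 variables together cover exactly {black, brown, grey, orange, pink, teal, yellow} — 7 values for 7 variables — and black appears only in seat 5's list, so seat 5 = black.
seat 2 and seat 6 share exactly the 2 values {grey, orange}; by pigeonhole those values go to them, so strike grey, orange from seat 1, seat 3, seat 7.
That leaves seat 3 = brown. Remove brown from seat 4, seat 7.
seat 4 must be teal (only option left). So seat 1 can't be teal.
Determined: seat 3=brown, seat 4=teal, seat 5=black. The other seats each still have more than one consistent value. That makes 3.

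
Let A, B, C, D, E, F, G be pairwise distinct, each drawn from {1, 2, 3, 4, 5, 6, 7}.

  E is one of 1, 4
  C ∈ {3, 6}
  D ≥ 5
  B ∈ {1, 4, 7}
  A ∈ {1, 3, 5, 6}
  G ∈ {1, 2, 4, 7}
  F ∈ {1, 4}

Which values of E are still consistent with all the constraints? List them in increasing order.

Among the 7 variables, 2 fits only G (and all 7 values in {1, 2, 3, 4, 5, 6, 7} must be used), so G = 2.
E and F between them cover only {1, 4} — a naked pair. Remove those values from A, B.
B's domain is down to {7}, so B = 7. Remove 7 from D.
No further eliminations apply; E can still be any of 1, 4.

1, 4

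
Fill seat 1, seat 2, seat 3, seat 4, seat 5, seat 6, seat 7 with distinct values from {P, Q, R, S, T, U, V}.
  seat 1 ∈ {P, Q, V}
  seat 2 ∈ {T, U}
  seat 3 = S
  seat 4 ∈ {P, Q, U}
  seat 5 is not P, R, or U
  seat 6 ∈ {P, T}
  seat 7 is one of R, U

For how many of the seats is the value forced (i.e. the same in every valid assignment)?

seat 3's domain is down to {S}, so seat 3 = S. Remove S from seat 5.
The 6 still-open variables draw from only 6 values {P, Q, R, T, U, V}, so each is used; only seat 7 can be R, hence seat 7 = R.
Determined: seat 3=S, seat 7=R. The other seats each still have more than one consistent value. That makes 2.

2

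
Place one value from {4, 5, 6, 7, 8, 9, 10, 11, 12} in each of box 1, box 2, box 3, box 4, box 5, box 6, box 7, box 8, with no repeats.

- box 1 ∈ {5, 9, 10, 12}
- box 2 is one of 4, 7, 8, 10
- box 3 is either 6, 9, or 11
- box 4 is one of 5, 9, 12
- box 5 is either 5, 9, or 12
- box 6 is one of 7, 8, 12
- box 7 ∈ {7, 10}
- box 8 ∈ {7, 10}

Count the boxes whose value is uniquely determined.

The 2 variables box 7 and box 8 are confined to {7, 10}, which locks those values in; drop them from box 1, box 2, box 6.
box 1, box 4, box 5 share exactly the 3 values {5, 9, 12}; by pigeonhole those values go to them, so strike 5, 9, 12 from box 3, box 6.
box 6's domain is down to {8}, so box 6 = 8. Eliminate 8 elsewhere: box 2.
That leaves box 2 = 4.
Determined: box 2=4, box 6=8. The other boxes each still have more than one consistent value. That makes 2.

2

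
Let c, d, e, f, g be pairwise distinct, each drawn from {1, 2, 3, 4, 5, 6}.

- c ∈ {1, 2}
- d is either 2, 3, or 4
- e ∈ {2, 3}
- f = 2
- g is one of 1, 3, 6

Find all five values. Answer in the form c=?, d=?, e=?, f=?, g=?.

c=1, d=4, e=3, f=2, g=6

f must be 2 (only option left). Strike 2 from c, d, e.
c must be 1 (only option left). So g can't be 1.
e has just one choice, so e = 3. Remove 3 from d, g.
g's domain is down to {6}, so g = 6.
d's domain is down to {4}, so d = 4.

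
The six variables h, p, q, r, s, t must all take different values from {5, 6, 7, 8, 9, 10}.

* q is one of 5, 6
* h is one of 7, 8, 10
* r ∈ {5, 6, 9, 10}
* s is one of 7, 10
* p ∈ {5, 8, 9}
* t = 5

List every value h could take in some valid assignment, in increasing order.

7, 8, 10

t has just one choice, so t = 5. Remove 5 from p, q, r.
q has just one choice, so q = 6. Eliminate 6 elsewhere: r.
No further eliminations apply; h can still be any of 7, 8, 10.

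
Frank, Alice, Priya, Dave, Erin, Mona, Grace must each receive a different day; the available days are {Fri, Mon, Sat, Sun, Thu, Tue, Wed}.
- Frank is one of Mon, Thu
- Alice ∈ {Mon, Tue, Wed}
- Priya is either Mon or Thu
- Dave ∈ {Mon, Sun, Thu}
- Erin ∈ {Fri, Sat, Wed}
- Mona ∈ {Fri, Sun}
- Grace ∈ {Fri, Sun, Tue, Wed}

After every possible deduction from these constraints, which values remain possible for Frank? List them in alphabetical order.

The 7 variables together cover exactly {Fri, Mon, Sat, Sun, Thu, Tue, Wed} — 7 values for 7 variables — and Sat appears only in Erin's list, so Erin = Sat.
Frank and Priya share exactly the 2 values {Mon, Thu}; by pigeonhole those values go to them, so strike Mon, Thu from Alice, Dave.
Dave's domain is down to {Sun}, so Dave = Sun. Strike Sun from Mona, Grace.
Mona has just one choice, so Mona = Fri. So Grace can't be Fri.
No further eliminations apply; Frank can still be any of Mon, Thu.

Mon, Thu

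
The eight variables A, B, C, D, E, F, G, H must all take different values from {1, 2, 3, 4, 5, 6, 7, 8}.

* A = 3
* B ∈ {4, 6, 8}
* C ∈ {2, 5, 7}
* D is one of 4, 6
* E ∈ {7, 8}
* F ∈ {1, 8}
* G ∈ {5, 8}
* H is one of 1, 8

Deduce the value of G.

5

A must be 3 (only option left).
Among the 7 still-open variables, 2 fits only C (and all 7 values in {1, 2, 4, 5, 6, 7, 8} must be used), so C = 2.
The 6 still-open variables draw from only 6 values {1, 4, 5, 6, 7, 8}, so each is used; only G can be 5, hence G = 5.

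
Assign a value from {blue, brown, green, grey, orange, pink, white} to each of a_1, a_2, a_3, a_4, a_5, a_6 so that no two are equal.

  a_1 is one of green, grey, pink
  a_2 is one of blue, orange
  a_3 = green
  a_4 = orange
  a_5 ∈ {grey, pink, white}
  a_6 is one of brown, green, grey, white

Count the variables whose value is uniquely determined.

3

a_3 must be green (only option left). So a_1, a_6 can't be green.
That leaves a_4 = orange. Remove orange from a_2.
a_2's domain is down to {blue}, so a_2 = blue.
Determined: a_2=blue, a_3=green, a_4=orange. The other variables each still have more than one consistent value. That makes 3.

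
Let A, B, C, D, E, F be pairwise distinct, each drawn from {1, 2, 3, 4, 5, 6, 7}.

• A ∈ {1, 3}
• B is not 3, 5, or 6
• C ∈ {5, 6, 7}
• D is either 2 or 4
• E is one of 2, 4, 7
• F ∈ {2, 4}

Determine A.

3

D and F share exactly the 2 values {2, 4}; by pigeonhole those values go to them, so strike 2, 4 from B, E.
E's domain is down to {7}, so E = 7. So B, C can't be 7.
B's domain is down to {1}, so B = 1. Strike 1 from A.
So A = 3.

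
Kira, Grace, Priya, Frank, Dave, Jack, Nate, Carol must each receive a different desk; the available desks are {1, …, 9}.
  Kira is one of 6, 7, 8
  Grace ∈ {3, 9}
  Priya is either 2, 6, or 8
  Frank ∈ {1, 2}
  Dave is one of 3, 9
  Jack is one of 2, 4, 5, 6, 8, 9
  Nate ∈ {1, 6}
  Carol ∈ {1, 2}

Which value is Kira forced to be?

Grace and Dave between them cover only {3, 9} — a naked pair. Remove those values from Jack.
Frank and Carol share exactly the 2 values {1, 2}; by pigeonhole those values go to them, so strike 1, 2 from Priya, Jack, Nate.
Nate has just one choice, so Nate = 6. Eliminate 6 elsewhere: Kira, Priya, Jack.
Priya must be 8 (only option left). So Kira, Jack can't be 8.
So Kira = 7.

7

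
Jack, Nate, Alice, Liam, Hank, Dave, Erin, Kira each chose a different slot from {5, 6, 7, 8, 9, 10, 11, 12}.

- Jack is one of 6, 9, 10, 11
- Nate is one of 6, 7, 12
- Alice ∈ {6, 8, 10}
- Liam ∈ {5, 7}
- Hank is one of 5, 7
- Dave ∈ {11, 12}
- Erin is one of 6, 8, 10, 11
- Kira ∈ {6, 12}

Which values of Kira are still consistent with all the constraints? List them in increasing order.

6, 12

The 8 variables draw from only 8 values {5, 6, 7, 8, 9, 10, 11, 12}, so each is used; only Jack can be 9, hence Jack = 9.
Liam and Hank between them cover only {5, 7} — a naked pair. Remove those values from Nate.
Nate and Kira share exactly the 2 values {6, 12}; by pigeonhole those values go to them, so strike 6, 12 from Alice, Dave, Erin.
Dave's domain is down to {11}, so Dave = 11. So Erin can't be 11.
No further eliminations apply; Kira can still be any of 6, 12.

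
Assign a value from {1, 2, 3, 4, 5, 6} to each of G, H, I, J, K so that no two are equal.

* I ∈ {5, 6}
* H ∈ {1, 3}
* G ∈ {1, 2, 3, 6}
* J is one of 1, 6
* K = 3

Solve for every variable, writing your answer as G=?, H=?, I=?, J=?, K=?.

G=2, H=1, I=5, J=6, K=3

K has just one choice, so K = 3. Strike 3 from G, H.
H has just one choice, so H = 1. Eliminate 1 elsewhere: G, J.
J's domain is down to {6}, so J = 6. Strike 6 from G, I.
G has just one choice, so G = 2.
I must be 5 (only option left).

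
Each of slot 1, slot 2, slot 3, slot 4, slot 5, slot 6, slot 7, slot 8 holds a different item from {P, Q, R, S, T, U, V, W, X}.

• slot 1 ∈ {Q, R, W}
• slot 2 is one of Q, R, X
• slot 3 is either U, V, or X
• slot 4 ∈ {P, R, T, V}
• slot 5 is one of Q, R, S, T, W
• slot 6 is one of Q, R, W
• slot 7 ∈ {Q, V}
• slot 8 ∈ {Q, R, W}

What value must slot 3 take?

slot 1, slot 6, slot 8 share exactly the 3 values {Q, R, W}; by pigeonhole those values go to them, so strike Q, R, W from slot 2, slot 4, slot 5, slot 7.
That leaves slot 2 = X. Strike X from slot 3.
slot 7 has just one choice, so slot 7 = V. Strike V from slot 3, slot 4.
So slot 3 = U.

U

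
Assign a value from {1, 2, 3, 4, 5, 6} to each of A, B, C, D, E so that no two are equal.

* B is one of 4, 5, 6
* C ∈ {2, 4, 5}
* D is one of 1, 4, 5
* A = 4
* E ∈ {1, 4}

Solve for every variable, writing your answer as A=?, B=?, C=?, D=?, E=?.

A=4, B=6, C=2, D=5, E=1

A has just one choice, so A = 4. Remove 4 from B, C, D, E.
That leaves E = 1. Eliminate 1 elsewhere: D.
D must be 5 (only option left). Strike 5 from B, C.
B must be 6 (only option left).
C has just one choice, so C = 2.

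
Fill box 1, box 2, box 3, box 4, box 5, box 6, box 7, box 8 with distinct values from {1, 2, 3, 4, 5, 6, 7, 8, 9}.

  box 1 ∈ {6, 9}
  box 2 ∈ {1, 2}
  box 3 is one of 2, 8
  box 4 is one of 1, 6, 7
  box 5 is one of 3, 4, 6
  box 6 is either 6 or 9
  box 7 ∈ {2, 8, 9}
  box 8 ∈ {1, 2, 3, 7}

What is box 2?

Among the 8 variables, 4 fits only box 5 (and all 8 values in {1, 2, 3, 4, 6, 7, 8, 9} must be used), so box 5 = 4.
The 7 still-open variables together cover exactly {1, 2, 3, 6, 7, 8, 9} — 7 values for 7 variables — and 3 appears only in box 8's list, so box 8 = 3.
Among the 6 still-open variables, 7 fits only box 4 (and all 6 values in {1, 2, 6, 7, 8, 9} must be used), so box 4 = 7.
Among the 5 still-open variables, 1 fits only box 2 (and all 5 values in {1, 2, 6, 8, 9} must be used), so box 2 = 1.

1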